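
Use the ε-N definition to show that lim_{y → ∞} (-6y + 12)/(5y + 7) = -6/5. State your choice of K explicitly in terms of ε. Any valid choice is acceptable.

K = (102/25)/ε

Suppose ε > 0. We seek K > 0 such that y > K implies |(-6y + 12)/(5y + 7) + 6/5| < ε.
(-6y + 12)/(5y + 7) + 6/5 = (5(-6y + 12) − (-6)(5y + 7)) / (5(5y + 7)) = 102/(5(5y + 7)).
For y > 0 we have 5y + 7 > 5y, so |(-6y + 12)/(5y + 7) + 6/5| = 102/(5(5y + 7)) < 102/(5·5y) = (102/25)/y.
Thus |(-6y + 12)/(5y + 7) + 6/5| < ε whenever y > (102/25)/ε.
Take K = (102/25)/ε. If y > K then |(-6y + 12)/(5y + 7) + 6/5| < (102/25)/y < ε.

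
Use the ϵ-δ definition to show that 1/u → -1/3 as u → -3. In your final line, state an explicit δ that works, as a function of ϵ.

δ = min(3/2, (9/2)ϵ)

Suppose ϵ > 0. We seek δ > 0 such that 0 < |u + 3| < δ implies |1/u + 1/3| < ϵ.
|1/u + 1/3| = |-3 − u|/(3·|u|) = |u + 3|/(3|u|).
Require δ ≤ 3/2 so that |u| > 3 − 3/2 = 3/2, hence 3|u| > 9/2.
Then |1/u + 1/3| < |u + 3|/(9/2), which is < ϵ when |u + 3| < (9/2)ϵ.
Take δ = min(3/2, (9/2)ϵ). Then 0 < |u + 3| < δ gives both |u + 3| < 3/2 and |u + 3| < (9/2)ϵ, so |1/u + 1/3| < ϵ.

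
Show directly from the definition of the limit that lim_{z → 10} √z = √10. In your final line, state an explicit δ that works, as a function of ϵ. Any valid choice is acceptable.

Suppose ϵ > 0. We want δ > 0 such that 0 < |z − 10| < δ implies |√z − √10| < ϵ.
Multiplying by the conjugate, |√z − √10| = |z − 10|/(√z + √10).
Restrict δ ≤ 10 so that |z − 10| < 10 forces z > 0, and then √z + √10 > √10.
Hence |√z − √10| < |z − 10|/√10, which is < ϵ once |z − 10| < √10·ϵ.
Take δ = min(10, √10·ϵ). If 0 < |z − 10| < δ then z > 0 and |√z − √10| < |z − 10|/√10 < ϵ.

δ = min(10, √10·ϵ)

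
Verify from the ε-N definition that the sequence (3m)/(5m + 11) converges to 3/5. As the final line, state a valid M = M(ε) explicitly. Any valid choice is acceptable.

Let ε > 0 be given. For m ≥ 1, |(3m)/(5m + 11) − (3/5)| = |-33|/(5(5m + 11)) = 33/(5(5m + 11)).
Since 5m + 11 ≥ 5m for m ≥ 1, this is ≤ 33/(5·5m) = (33/25)/m.
So |(3m)/(5m + 11) − (3/5)| < ε whenever m > (33/25)/ε.
Take M = (33/25)/ε. If m > M then |(3m)/(5m + 11) − (3/5)| ≤ (33/25)/m < ε.

M = (33/25)/ε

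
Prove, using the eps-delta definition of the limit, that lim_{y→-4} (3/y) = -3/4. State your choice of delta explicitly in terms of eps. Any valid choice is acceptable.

delta = min(2, (8/3)eps)

Let eps > 0. We seek delta > 0 such that 0 < |y + 4| < delta implies |3/y + 3/4| < eps.
|3/y + 3/4| = 3·|-4 − y|/(4·|y|) = 3|y + 4|/(4|y|).
Require delta ≤ 2 so that |y| > 4 − 2 = 2, hence 4|y| > 8.
Then |3/y + 3/4| < 3|y + 4|/8, which is < eps when |y + 4| < (8/3)eps.
Take delta = min(2, (8/3)eps). Then 0 < |y + 4| < delta gives both |y + 4| < 2 and |y + 4| < (8/3)eps, so |3/y + 3/4| < eps.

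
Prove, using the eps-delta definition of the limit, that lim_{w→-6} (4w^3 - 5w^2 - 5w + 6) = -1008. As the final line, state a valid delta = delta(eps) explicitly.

delta = min(1, eps/568)

Fix eps > 0. We want delta > 0 such that 0 < |w + 6| < delta implies |(4w^3 - 5w^2 - 5w + 6) + 1008| < eps.
(4w^3 - 5w^2 - 5w + 6) + 1008 = 4w^3 - 5w^2 - 5w + 1014 = (w + 6)(4w^2 - 29w + 169).
So |(4w^3 - 5w^2 - 5w + 6) + 1008| = |w + 6|·|4w^2 - 29w + 169|.
Assume first that |w + 6| < 1, so |w| < 7. Then |4w^2 - 29w + 169| ≤ 4·7^2 + 29·7 + 169 = 568.
Hence |(4w^3 - 5w^2 - 5w + 6) + 1008| ≤ 568|w + 6| < eps provided |w + 6| < eps/568.
Take delta = min(1, eps/568). Then 0 < |w + 6| < delta gives both |w + 6| < 1 and |w + 6| < eps/568, so |(4w^3 - 5w^2 - 5w + 6) + 1008| < eps.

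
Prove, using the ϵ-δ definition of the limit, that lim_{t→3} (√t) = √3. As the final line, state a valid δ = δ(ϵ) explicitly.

Fix ϵ > 0. We want δ > 0 such that 0 < |t − 3| < δ implies |√t − √3| < ϵ.
Multiplying by the conjugate, |√t − √3| = |t − 3|/(√t + √3).
Restrict δ ≤ 3 so that |t − 3| < 3 forces t > 0, and then √t + √3 > √3.
Hence |√t − √3| < |t − 3|/√3, which is < ϵ once |t − 3| < √3·ϵ.
Take δ = min(3, √3·ϵ). If 0 < |t − 3| < δ then t > 0 and |√t − √3| < |t − 3|/√3 < ϵ.

δ = min(3, √3·ϵ)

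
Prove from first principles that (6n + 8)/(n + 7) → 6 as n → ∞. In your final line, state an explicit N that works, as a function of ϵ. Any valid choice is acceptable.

N = 34/ϵ

Fix ϵ > 0. For n ≥ 1, |(6n + 8)/(n + 7) − 6| = |-34|/((n + 7)) = 34/((n + 7)).
Since n + 7 ≥ n for n ≥ 1, this is ≤ 34/(n) = 34/n.
So |(6n + 8)/(n + 7) − 6| < ϵ whenever n > 34/ϵ.
Take N = 34/ϵ. If n > N then |(6n + 8)/(n + 7) − 6| ≤ 34/n < ϵ.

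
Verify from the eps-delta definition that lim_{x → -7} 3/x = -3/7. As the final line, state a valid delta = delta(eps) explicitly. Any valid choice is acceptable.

delta = min(7/2, (49/6)eps)

Let eps > 0. We seek delta > 0 such that 0 < |x + 7| < delta implies |3/x + 3/7| < eps.
|3/x + 3/7| = 3·|-7 − x|/(7·|x|) = 3|x + 7|/(7|x|).
Require delta ≤ 7/2 so that |x| > 7 − 7/2 = 7/2, hence 7|x| > 49/2.
Then |3/x + 3/7| < 3|x + 7|/(49/2), which is < eps when |x + 7| < (49/6)eps.
Take delta = min(7/2, (49/6)eps). Then 0 < |x + 7| < delta gives both |x + 7| < 7/2 and |x + 7| < (49/6)eps, so |3/x + 3/7| < eps.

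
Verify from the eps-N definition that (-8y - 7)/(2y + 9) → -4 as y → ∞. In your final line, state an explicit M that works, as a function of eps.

Let eps > 0 be given. We seek M > 0 such that y > M implies |(-8y - 7)/(2y + 9) + 4| < eps.
(-8y - 7)/(2y + 9) + 4 = (2(-8y - 7) − (-8)(2y + 9)) / (2(2y + 9)) = 58/(2(2y + 9)).
For y > 0 we have 2y + 9 > 2y, so |(-8y - 7)/(2y + 9) + 4| = 58/(2(2y + 9)) < 58/(2·2y) = (29/2)/y.
Thus |(-8y - 7)/(2y + 9) + 4| < eps whenever y > (29/2)/eps.
Take M = (29/2)/eps. If y > M then |(-8y - 7)/(2y + 9) + 4| < (29/2)/y < eps.

M = (29/2)/eps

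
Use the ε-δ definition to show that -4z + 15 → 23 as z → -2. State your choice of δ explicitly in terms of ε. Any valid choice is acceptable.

δ = ε/4

Let ε > 0 be given. We need δ > 0 so that 0 < |z + 2| < δ implies |(-4z + 15) − 23| < ε.
Since (-4z + 15) − 23 = -4(z + 2), we have |(-4z + 15) − 23| = 4|z + 2|.
So 4|z + 2| < ε exactly when |z + 2| < ε/4.
Take δ = ε/4. If 0 < |z + 2| < δ then |(-4z + 15) − 23| = 4|z + 2| < 4·(ε/4) = ε.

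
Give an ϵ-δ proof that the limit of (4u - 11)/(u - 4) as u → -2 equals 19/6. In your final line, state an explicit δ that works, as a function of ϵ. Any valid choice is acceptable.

Let ϵ > 0. We want δ > 0 with 0 < |u + 2| < δ ⇒ |(4u - 11)/(u - 4) − (19/6)| < ϵ.
Combining over a common denominator, (4u - 11)/(u - 4) − (19/6) = [(4u - 11)·(-6) − (-19)·(u - 4)] / [(-6)·(u - 4)] = -5(u + 2) / ((-6)(u - 4)).
So |(4u - 11)/(u - 4) − (19/6)| = 5|u + 2| / (6·|u − 4|).
Restrict δ ≤ 3. Then |u + 2| < 3 gives |u − 4| = |(u + 2) + (-6)| ≥ 6 − 3 = 3.
Hence |(4u - 11)/(u - 4) − (19/6)| < 5|u + 2|/(6·3) = (5/18)|u + 2|, which is < ϵ once |u + 2| < (18/5)ϵ.
Take δ = min(3, (18/5)ϵ). Then 0 < |u + 2| < δ forces both bounds, so |(4u - 11)/(u - 4) − (19/6)| < ϵ.

δ = min(3, (18/5)ϵ)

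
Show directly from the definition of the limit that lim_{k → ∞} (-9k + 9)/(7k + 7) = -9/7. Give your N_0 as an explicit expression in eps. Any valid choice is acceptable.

Let eps > 0 be given. For k ≥ 1, |(-9k + 9)/(7k + 7) + 9/7| = |126|/(7(7k + 7)) = 126/(7(7k + 7)).
Since 7k + 7 ≥ 7k for k ≥ 1, this is ≤ 126/(7·7k) = (18/7)/k.
So |(-9k + 9)/(7k + 7) + 9/7| < eps whenever k > (18/7)/eps.
Take N_0 = (18/7)/eps. If k > N_0 then |(-9k + 9)/(7k + 7) + 9/7| ≤ (18/7)/k < eps.

N_0 = (18/7)/eps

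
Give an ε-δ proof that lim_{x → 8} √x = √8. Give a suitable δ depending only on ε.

Suppose ε > 0. We want δ > 0 such that 0 < |x − 8| < δ implies |√x − √8| < ε.
Multiplying by the conjugate, |√x − √8| = |x − 8|/(√x + √8).
Restrict δ ≤ 8 so that |x − 8| < 8 forces x > 0, and then √x + √8 > √8.
Hence |√x − √8| < |x − 8|/√8, which is < ε once |x − 8| < √8·ε.
Take δ = min(8, √8·ε). If 0 < |x − 8| < δ then x > 0 and |√x − √8| < |x − 8|/√8 < ε.

δ = min(8, √8·ε)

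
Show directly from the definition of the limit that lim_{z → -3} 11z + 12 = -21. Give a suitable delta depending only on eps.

Fix eps > 0. We need delta > 0 so that 0 < |z + 3| < delta implies |(11z + 12) + 21| < eps.
|(11z + 12) + 21| = |11z + 33| = 11|z + 3|.
So 11|z + 3| < eps exactly when |z + 3| < eps/11.
Choosing delta = eps/11 gives |(11z + 12) + 21| = 11|z + 3| < eps whenever |z + 3| < delta.

delta = eps/11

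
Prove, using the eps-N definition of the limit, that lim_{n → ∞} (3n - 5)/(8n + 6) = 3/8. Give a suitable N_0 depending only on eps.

Let eps > 0 be given. For n ≥ 1, |(3n - 5)/(8n + 6) − (3/8)| = |-58|/(8(8n + 6)) = 58/(8(8n + 6)).
Since 8n + 6 ≥ 8n for n ≥ 1, this is ≤ 58/(8·8n) = (29/32)/n.
So |(3n - 5)/(8n + 6) − (3/8)| < eps whenever n > (29/32)/eps.
Take N_0 = (29/32)/eps. If n > N_0 then |(3n - 5)/(8n + 6) − (3/8)| ≤ (29/32)/n < eps.

N_0 = (29/32)/eps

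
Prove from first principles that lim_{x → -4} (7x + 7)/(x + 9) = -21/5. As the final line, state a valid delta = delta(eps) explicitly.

delta = min(5/2, (25/112)eps)

Let eps > 0 be given. We want delta > 0 with 0 < |x + 4| < delta ⇒ |(7x + 7)/(x + 9) + 21/5| < eps.
Combining over a common denominator, (7x + 7)/(x + 9) + 21/5 = [(7x + 7)·5 − (-21)·(x + 9)] / [5·(x + 9)] = 56(x + 4) / (5(x + 9)).
So |(7x + 7)/(x + 9) + 21/5| = 56|x + 4| / (5·|x + 9|).
Restrict delta ≤ 5/2. Then |x + 4| < 5/2 gives |x + 9| = |(x + 4) + 5| ≥ 5 − 5/2 = 5/2.
Hence |(7x + 7)/(x + 9) + 21/5| < 56|x + 4|/(5·(5/2)) = (112/25)|x + 4|, which is < eps once |x + 4| < (25/112)eps.
Take delta = min(5/2, (25/112)eps). Then 0 < |x + 4| < delta forces both bounds, so |(7x + 7)/(x + 9) + 21/5| < eps.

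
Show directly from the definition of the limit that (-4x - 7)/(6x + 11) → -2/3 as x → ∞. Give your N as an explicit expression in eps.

Fix eps > 0. We seek N > 0 such that x > N implies |(-4x - 7)/(6x + 11) + 2/3| < eps.
(-4x - 7)/(6x + 11) + 2/3 = (6(-4x - 7) − (-4)(6x + 11)) / (6(6x + 11)) = 2/(6(6x + 11)).
For x > 0 we have 6x + 11 > 6x, so |(-4x - 7)/(6x + 11) + 2/3| = 2/(6(6x + 11)) < 2/(6·6x) = (1/18)/x.
Thus |(-4x - 7)/(6x + 11) + 2/3| < eps whenever x > (1/18)/eps.
Take N = (1/18)/eps. If x > N then |(-4x - 7)/(6x + 11) + 2/3| < (1/18)/x < eps.

N = (1/18)/eps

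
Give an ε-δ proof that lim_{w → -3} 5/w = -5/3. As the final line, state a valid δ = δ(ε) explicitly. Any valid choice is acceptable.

Let ε > 0 be given. We seek δ > 0 such that 0 < |w + 3| < δ implies |5/w + 5/3| < ε.
|5/w + 5/3| = 5·|-3 − w|/(3·|w|) = 5|w + 3|/(3|w|).
Restrict δ ≤ 3/2. Then |w + 3| < 3/2 gives |w| > 3/2, so 3|w| > 9/2.
Then |5/w + 5/3| < 5|w + 3|/(9/2), which is < ε when |w + 3| < (9/10)ε.
Take δ = min(3/2, (9/10)ε). Then 0 < |w + 3| < δ gives both |w + 3| < 3/2 and |w + 3| < (9/10)ε, so |5/w + 5/3| < ε.

δ = min(3/2, (9/10)ε)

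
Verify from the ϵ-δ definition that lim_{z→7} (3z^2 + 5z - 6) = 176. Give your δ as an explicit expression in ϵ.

δ = min(2, ϵ/53)

Fix ϵ > 0. We want δ > 0 such that 0 < |z − 7| < δ implies |(3z^2 + 5z - 6) − 176| < ϵ.
(3z^2 + 5z - 6) − 176 = 3z^2 + 5z - 182 = (z − 7)(3z + 26).
So |(3z^2 + 5z - 6) − 176| = |z − 7|·|3z + 26|.
Require δ ≤ 2. Then |z − 7| < 2 gives |z| < 9, and by the triangle inequality |3z + 26| ≤ 3·9 + 26 = 53.
Hence |(3z^2 + 5z - 6) − 176| ≤ 53|z − 7| < ϵ provided |z − 7| < ϵ/53.
Take δ = min(2, ϵ/53). Then 0 < |z − 7| < δ gives both |z − 7| < 2 and |z − 7| < ϵ/53, so |(3z^2 + 5z - 6) − 176| < ϵ.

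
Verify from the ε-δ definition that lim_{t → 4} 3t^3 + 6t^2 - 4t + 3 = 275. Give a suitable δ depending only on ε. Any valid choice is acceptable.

δ = min(2, ε/284)

Let ε > 0. We want δ > 0 such that 0 < |t − 4| < δ implies |(3t^3 + 6t^2 - 4t + 3) − 275| < ε.
(3t^3 + 6t^2 - 4t + 3) − 275 = 3t^3 + 6t^2 - 4t - 272 = (t − 4)(3t^2 + 18t + 68).
So |(3t^3 + 6t^2 - 4t + 3) − 275| = |t − 4|·|3t^2 + 18t + 68|.
Require δ ≤ 2. Then |t − 4| < 2 gives |t| < 6, and by the triangle inequality |3t^2 + 18t + 68| ≤ 3·6^2 + 18·6 + 68 = 284.
Hence |(3t^3 + 6t^2 - 4t + 3) − 275| ≤ 284|t − 4| < ε provided |t − 4| < ε/284.
Take δ = min(2, ε/284). Then 0 < |t − 4| < δ gives both |t − 4| < 2 and |t − 4| < ε/284, so |(3t^3 + 6t^2 - 4t + 3) − 275| < ε.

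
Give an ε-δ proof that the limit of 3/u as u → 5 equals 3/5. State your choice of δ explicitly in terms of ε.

δ = min(5/2, (25/6)ε)

Let ε > 0 be given. We seek δ > 0 such that 0 < |u − 5| < δ implies |3/u − (3/5)| < ε.
|3/u − (3/5)| = 3·|5 − u|/(5·|u|) = 3|u − 5|/(5|u|).
Restrict δ ≤ 5/2. Then |u − 5| < 5/2 gives |u| > 5/2, so 5|u| > 25/2.
Then |3/u − (3/5)| < 3|u − 5|/(25/2), which is < ε when |u − 5| < (25/6)ε.
Take δ = min(5/2, (25/6)ε). Then 0 < |u − 5| < δ gives both |u − 5| < 5/2 and |u − 5| < (25/6)ε, so |3/u − (3/5)| < ε.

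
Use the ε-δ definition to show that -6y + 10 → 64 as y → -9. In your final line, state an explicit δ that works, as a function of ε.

Suppose ε > 0. We need δ > 0 so that 0 < |y + 9| < δ implies |(-6y + 10) − 64| < ε.
|(-6y + 10) − 64| = |-6y - 54| = 6|y + 9|.
So 6|y + 9| < ε exactly when |y + 9| < ε/6.
Take δ = ε/6. If 0 < |y + 9| < δ then |(-6y + 10) − 64| = 6|y + 9| < 6·(ε/6) = ε.

δ = ε/6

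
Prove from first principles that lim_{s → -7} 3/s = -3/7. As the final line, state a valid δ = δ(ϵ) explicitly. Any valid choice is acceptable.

Let ϵ > 0 be given. We seek δ > 0 such that 0 < |s + 7| < δ implies |3/s + 3/7| < ϵ.
|3/s + 3/7| = 3·|-7 − s|/(7·|s|) = 3|s + 7|/(7|s|).
Require δ ≤ 7/2 so that |s| > 7 − 7/2 = 7/2, hence 7|s| > 49/2.
Then |3/s + 3/7| < 3|s + 7|/(49/2), which is < ϵ when |s + 7| < (49/6)ϵ.
Take δ = min(7/2, (49/6)ϵ). Then 0 < |s + 7| < δ gives both |s + 7| < 7/2 and |s + 7| < (49/6)ϵ, so |3/s + 3/7| < ϵ.

δ = min(7/2, (49/6)ϵ)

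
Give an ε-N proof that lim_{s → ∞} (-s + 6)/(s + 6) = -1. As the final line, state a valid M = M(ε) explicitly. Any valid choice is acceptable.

M = 12/ε

Let ε > 0. We seek M > 0 such that s > M implies |(-s + 6)/(s + 6) + 1| < ε.
(-s + 6)/(s + 6) + 1 = ((-s + 6) − (-1)(s + 6)) / ((s + 6)) = 12/((s + 6)).
For s > 0 we have s + 6 > s, so |(-s + 6)/(s + 6) + 1| = 12/((s + 6)) < 12/(s) = 12/s.
Thus |(-s + 6)/(s + 6) + 1| < ε whenever s > 12/ε.
Take M = 12/ε. If s > M then |(-s + 6)/(s + 6) + 1| < 12/s < ε.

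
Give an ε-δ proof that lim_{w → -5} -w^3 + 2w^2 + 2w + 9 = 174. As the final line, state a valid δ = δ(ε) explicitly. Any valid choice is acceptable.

Fix ε > 0. We want δ > 0 such that 0 < |w + 5| < δ implies |(-w^3 + 2w^2 + 2w + 9) − 174| < ε.
(-w^3 + 2w^2 + 2w + 9) − 174 = -w^3 + 2w^2 + 2w - 165 = (w + 5)(-w^2 + 7w - 33).
So |(-w^3 + 2w^2 + 2w + 9) − 174| = |w + 5|·|-w^2 + 7w - 33|.
Require δ ≤ 1. Then |w + 5| < 1 gives |w| < 6, and by the triangle inequality |-w^2 + 7w - 33| ≤ 6^2 + 7·6 + 33 = 111.
Hence |(-w^3 + 2w^2 + 2w + 9) − 174| ≤ 111|w + 5| < ε provided |w + 5| < ε/111.
Take δ = min(1, ε/111). Then 0 < |w + 5| < δ gives both |w + 5| < 1 and |w + 5| < ε/111, so |(-w^3 + 2w^2 + 2w + 9) − 174| < ε.

δ = min(1, ε/111)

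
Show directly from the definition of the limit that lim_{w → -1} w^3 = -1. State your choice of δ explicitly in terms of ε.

δ = min(1, ε/7)

Let ε > 0 be given. We seek δ > 0 with 0 < |w + 1| < δ ⇒ |w^3 + 1| < ε.
Factor: w^3 + 1 = (w + 1)(w^2 - w + 1), so |w^3 + 1| = |w + 1|·|w^2 - w + 1|.
Impose δ ≤ 1 so that |w| < 2; then |w^2 - w + 1| ≤ 7.
Hence |w^3 + 1| ≤ 7|w + 1|, which is < ε once |w + 1| < ε/7.
Take δ = min(1, ε/7). If 0 < |w + 1| < δ then both bounds hold and |w^3 + 1| ≤ 7|w + 1| < 7·(ε/7) = ε.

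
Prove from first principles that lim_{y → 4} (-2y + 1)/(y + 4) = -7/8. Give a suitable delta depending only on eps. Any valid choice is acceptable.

delta = min(4, (32/9)eps)

Let eps > 0. We want delta > 0 with 0 < |y − 4| < delta ⇒ |(-2y + 1)/(y + 4) + 7/8| < eps.
Combining over a common denominator, (-2y + 1)/(y + 4) + 7/8 = [(-2y + 1)·8 − (-7)·(y + 4)] / [8·(y + 4)] = -9(y − 4) / (8(y + 4)).
So |(-2y + 1)/(y + 4) + 7/8| = 9|y − 4| / (8·|y + 4|).
Restrict delta ≤ 4. Then |y − 4| < 4 gives |y + 4| = |(y − 4) + 8| ≥ 8 − 4 = 4.
Hence |(-2y + 1)/(y + 4) + 7/8| < 9|y − 4|/(8·4) = (9/32)|y − 4|, which is < eps once |y − 4| < (32/9)eps.
Take delta = min(4, (32/9)eps). Then 0 < |y − 4| < delta forces both bounds, so |(-2y + 1)/(y + 4) + 7/8| < eps.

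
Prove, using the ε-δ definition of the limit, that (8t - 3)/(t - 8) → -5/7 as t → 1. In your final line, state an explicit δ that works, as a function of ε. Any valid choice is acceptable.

Fix ε > 0. We want δ > 0 with 0 < |t − 1| < δ ⇒ |(8t - 3)/(t - 8) + 5/7| < ε.
Combining over a common denominator, (8t - 3)/(t - 8) + 5/7 = [(8t - 3)·(-7) − 5·(t - 8)] / [(-7)·(t - 8)] = -61(t − 1) / ((-7)(t - 8)).
So |(8t - 3)/(t - 8) + 5/7| = 61|t − 1| / (7·|t − 8|).
Require δ ≤ 7/2, so |t − 8| ≥ |-7| − |t − 1| > 7 − 7/2 = 7/2.
Hence |(8t - 3)/(t - 8) + 5/7| < 61|t − 1|/(7·(7/2)) = (122/49)|t − 1|, which is < ε once |t − 1| < (49/122)ε.
Take δ = min(7/2, (49/122)ε). Then 0 < |t − 1| < δ forces both bounds, so |(8t - 3)/(t - 8) + 5/7| < ε.

δ = min(7/2, (49/122)ε)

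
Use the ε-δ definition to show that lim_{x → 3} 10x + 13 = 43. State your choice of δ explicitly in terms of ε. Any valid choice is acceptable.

Fix ε > 0. We need δ > 0 so that 0 < |x − 3| < δ implies |(10x + 13) − 43| < ε.
|(10x + 13) − 43| = |10x - 30| = 10|x − 3|.
Thus it suffices that |x − 3| < ε/10.
Choosing δ = ε/10 gives |(10x + 13) − 43| = 10|x − 3| < ε whenever |x − 3| < δ.

δ = ε/10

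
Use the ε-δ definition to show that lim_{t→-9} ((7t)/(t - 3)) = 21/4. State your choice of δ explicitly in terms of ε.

δ = min(6, (24/7)ε)

Fix ε > 0. We want δ > 0 with 0 < |t + 9| < δ ⇒ |(7t)/(t - 3) − (21/4)| < ε.
Combining over a common denominator, (7t)/(t - 3) − (21/4) = [(7t)·(-12) − (-63)·(t - 3)] / [(-12)·(t - 3)] = -21(t + 9) / ((-12)(t - 3)).
So |(7t)/(t - 3) − (21/4)| = 21|t + 9| / (12·|t − 3|).
Require δ ≤ 6, so |t − 3| ≥ |-12| − |t + 9| > 12 − 6 = 6.
Hence |(7t)/(t - 3) − (21/4)| < 21|t + 9|/(12·6) = (7/24)|t + 9|, which is < ε once |t + 9| < (24/7)ε.
Take δ = min(6, (24/7)ε). Then 0 < |t + 9| < δ forces both bounds, so |(7t)/(t - 3) − (21/4)| < ε.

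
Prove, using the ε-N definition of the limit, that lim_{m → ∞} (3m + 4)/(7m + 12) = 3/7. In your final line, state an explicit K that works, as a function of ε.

K = (8/49)/ε

Fix ε > 0. For m ≥ 1, |(3m + 4)/(7m + 12) − (3/7)| = |-8|/(7(7m + 12)) = 8/(7(7m + 12)).
Since 7m + 12 ≥ 7m for m ≥ 1, this is ≤ 8/(7·7m) = (8/49)/m.
So |(3m + 4)/(7m + 12) − (3/7)| < ε whenever m > (8/49)/ε.
Take K = (8/49)/ε. If m > K then |(3m + 4)/(7m + 12) − (3/7)| ≤ (8/49)/m < ε.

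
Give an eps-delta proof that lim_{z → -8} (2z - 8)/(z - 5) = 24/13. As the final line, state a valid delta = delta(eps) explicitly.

delta = min(13/2, (169/4)eps)

Let eps > 0 be given. We want delta > 0 with 0 < |z + 8| < delta ⇒ |(2z - 8)/(z - 5) − (24/13)| < eps.
Combining over a common denominator, (2z - 8)/(z - 5) − (24/13) = [(2z - 8)·(-13) − (-24)·(z - 5)] / [(-13)·(z - 5)] = -2(z + 8) / ((-13)(z - 5)).
So |(2z - 8)/(z - 5) − (24/13)| = 2|z + 8| / (13·|z − 5|).
Restrict delta ≤ 13/2. Then |z + 8| < 13/2 gives |z − 5| = |(z + 8) + (-13)| ≥ 13 − 13/2 = 13/2.
Hence |(2z - 8)/(z - 5) − (24/13)| < 2|z + 8|/(13·(13/2)) = (4/169)|z + 8|, which is < eps once |z + 8| < (169/4)eps.
Take delta = min(13/2, (169/4)eps). Then 0 < |z + 8| < delta forces both bounds, so |(2z - 8)/(z - 5) − (24/13)| < eps.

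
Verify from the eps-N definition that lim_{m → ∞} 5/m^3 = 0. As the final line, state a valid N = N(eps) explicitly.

N = (5/eps)^{1/3}

Let eps > 0. For m ≥ 1, |5/m^3 − 0| = 5/m^3.
5/m^3 < eps ⇔ m^3 > 5/eps ⇔ m > (5/eps)^{1/3}.
Take N = (5/eps)^{1/3}. Then m > N implies 5/m^3 < eps.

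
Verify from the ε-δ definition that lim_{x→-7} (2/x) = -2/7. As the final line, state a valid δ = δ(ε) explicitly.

Suppose ε > 0. We seek δ > 0 such that 0 < |x + 7| < δ implies |2/x + 2/7| < ε.
|2/x + 2/7| = 2·|-7 − x|/(7·|x|) = 2|x + 7|/(7|x|).
Restrict δ ≤ 7/2. Then |x + 7| < 7/2 gives |x| > 7/2, so 7|x| > 49/2.
Then |2/x + 2/7| < 2|x + 7|/(49/2), which is < ε when |x + 7| < (49/4)ε.
Take δ = min(7/2, (49/4)ε). Then 0 < |x + 7| < δ gives both |x + 7| < 7/2 and |x + 7| < (49/4)ε, so |2/x + 2/7| < ε.

δ = min(7/2, (49/4)ε)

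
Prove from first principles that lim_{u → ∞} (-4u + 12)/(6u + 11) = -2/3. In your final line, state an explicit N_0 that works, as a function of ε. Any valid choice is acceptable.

Suppose ε > 0. We seek N_0 > 0 such that u > N_0 implies |(-4u + 12)/(6u + 11) + 2/3| < ε.
(-4u + 12)/(6u + 11) + 2/3 = (6(-4u + 12) − (-4)(6u + 11)) / (6(6u + 11)) = 116/(6(6u + 11)).
For u > 0 we have 6u + 11 > 6u, so |(-4u + 12)/(6u + 11) + 2/3| = 116/(6(6u + 11)) < 116/(6·6u) = (29/9)/u.
Thus |(-4u + 12)/(6u + 11) + 2/3| < ε whenever u > (29/9)/ε.
Take N_0 = (29/9)/ε. If u > N_0 then |(-4u + 12)/(6u + 11) + 2/3| < (29/9)/u < ε.

N_0 = (29/9)/ε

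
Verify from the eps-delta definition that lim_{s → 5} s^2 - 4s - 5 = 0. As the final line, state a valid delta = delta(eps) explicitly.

Suppose eps > 0. We want delta > 0 such that 0 < |s − 5| < delta implies |(s^2 - 4s - 5)| < eps.
(s^2 - 4s - 5) = s^2 - 4s - 5 = (s − 5)(s + 1).
So |(s^2 - 4s - 5)| = |s − 5|·|s + 1|.
Assume first that |s − 5| < 2, so |s| < 7. Then |s + 1| ≤ 7 + 1 = 8.
Hence |(s^2 - 4s - 5)| ≤ 8|s − 5| < eps provided |s − 5| < eps/8.
Choosing delta = min(2, eps/8) ensures both conditions, hence |(s^2 - 4s - 5)| < eps.

delta = min(2, eps/8)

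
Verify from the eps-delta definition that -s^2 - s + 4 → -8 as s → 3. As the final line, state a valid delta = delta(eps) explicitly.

delta = min(1, eps/8)

Suppose eps > 0. We want delta > 0 such that 0 < |s − 3| < delta implies |(-s^2 - s + 4) + 8| < eps.
(-s^2 - s + 4) + 8 = -s^2 - s + 12 = (s − 3)(-s - 4).
So |(-s^2 - s + 4) + 8| = |s − 3|·|-s - 4|.
Require delta ≤ 1. Then |s − 3| < 1 gives |s| < 4, and by the triangle inequality |-s - 4| ≤ 4 + 4 = 8.
Hence |(-s^2 - s + 4) + 8| ≤ 8|s − 3| < eps provided |s − 3| < eps/8.
Choosing delta = min(1, eps/8) ensures both conditions, hence |(-s^2 - s + 4) + 8| < eps.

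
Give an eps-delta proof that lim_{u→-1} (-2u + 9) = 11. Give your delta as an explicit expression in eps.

Fix eps > 0. We need delta > 0 so that 0 < |u + 1| < delta implies |(-2u + 9) − 11| < eps.
Since (-2u + 9) − 11 = -2(u + 1), we have |(-2u + 9) − 11| = 2|u + 1|.
So 2|u + 1| < eps exactly when |u + 1| < eps/2.
Take delta = eps/2. If 0 < |u + 1| < delta then |(-2u + 9) − 11| = 2|u + 1| < 2·(eps/2) = eps.

delta = eps/2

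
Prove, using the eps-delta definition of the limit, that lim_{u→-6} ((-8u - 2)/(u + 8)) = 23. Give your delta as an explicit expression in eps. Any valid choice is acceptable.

Let eps > 0. We want delta > 0 with 0 < |u + 6| < delta ⇒ |(-8u - 2)/(u + 8) − 23| < eps.
Combining over a common denominator, (-8u - 2)/(u + 8) − 23 = [(-8u - 2)·2 − 46·(u + 8)] / [2·(u + 8)] = -62(u + 6) / (2(u + 8)).
So |(-8u - 2)/(u + 8) − 23| = 62|u + 6| / (2·|u + 8|).
Restrict delta ≤ 1. Then |u + 6| < 1 gives |u + 8| = |(u + 6) + 2| ≥ 2 − 1 = 1.
Hence |(-8u - 2)/(u + 8) − 23| < 62|u + 6|/(2·1) = 31|u + 6|, which is < eps once |u + 6| < (1/31)eps.
Take delta = min(1, (1/31)eps). Then 0 < |u + 6| < delta forces both bounds, so |(-8u - 2)/(u + 8) − 23| < eps.

delta = min(1, (1/31)eps)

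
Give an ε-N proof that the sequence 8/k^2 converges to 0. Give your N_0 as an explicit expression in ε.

N_0 = (8/ε)^{1/2}

Suppose ε > 0. For k ≥ 1, |8/k^2 − 0| = 8/k^2.
8/k^2 < ε ⇔ k^2 > 8/ε ⇔ k > (8/ε)^{1/2}.
Take N_0 = (8/ε)^{1/2}. Then k > N_0 implies 8/k^2 < ε.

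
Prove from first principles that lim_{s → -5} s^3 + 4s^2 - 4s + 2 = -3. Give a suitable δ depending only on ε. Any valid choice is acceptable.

Let ε > 0. We want δ > 0 such that 0 < |s + 5| < δ implies |(s^3 + 4s^2 - 4s + 2) + 3| < ε.
(s^3 + 4s^2 - 4s + 2) + 3 = s^3 + 4s^2 - 4s + 5 = (s + 5)(s^2 - s + 1).
So |(s^3 + 4s^2 - 4s + 2) + 3| = |s + 5|·|s^2 - s + 1|.
Require δ ≤ 1. Then |s + 5| < 1 gives |s| < 6, and by the triangle inequality |s^2 - s + 1| ≤ 6^2 + 6 + 1 = 43.
Hence |(s^3 + 4s^2 - 4s + 2) + 3| ≤ 43|s + 5| < ε provided |s + 5| < ε/43.
Choosing δ = min(1, ε/43) ensures both conditions, hence |(s^3 + 4s^2 - 4s + 2) + 3| < ε.

δ = min(1, ε/43)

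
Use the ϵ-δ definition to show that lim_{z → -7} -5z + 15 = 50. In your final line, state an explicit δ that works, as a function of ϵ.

Let ϵ > 0. We need δ > 0 so that 0 < |z + 7| < δ implies |(-5z + 15) − 50| < ϵ.
|(-5z + 15) − 50| = |-5z - 35| = 5|z + 7|.
So 5|z + 7| < ϵ exactly when |z + 7| < ϵ/5.
Take δ = ϵ/5. If 0 < |z + 7| < δ then |(-5z + 15) − 50| = 5|z + 7| < 5·(ϵ/5) = ϵ.

δ = ϵ/5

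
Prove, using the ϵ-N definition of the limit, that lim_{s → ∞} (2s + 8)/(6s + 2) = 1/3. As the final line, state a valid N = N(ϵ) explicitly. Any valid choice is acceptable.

N = (11/9)/ϵ

Let ϵ > 0. We seek N > 0 such that s > N implies |(2s + 8)/(6s + 2) − (1/3)| < ϵ.
(2s + 8)/(6s + 2) − (1/3) = (6(2s + 8) − 2(6s + 2)) / (6(6s + 2)) = 44/(6(6s + 2)).
For s > 0 we have 6s + 2 > 6s, so |(2s + 8)/(6s + 2) − (1/3)| = 44/(6(6s + 2)) < 44/(6·6s) = (11/9)/s.
Thus |(2s + 8)/(6s + 2) − (1/3)| < ϵ whenever s > (11/9)/ϵ.
Take N = (11/9)/ϵ. If s > N then |(2s + 8)/(6s + 2) − (1/3)| < (11/9)/s < ϵ.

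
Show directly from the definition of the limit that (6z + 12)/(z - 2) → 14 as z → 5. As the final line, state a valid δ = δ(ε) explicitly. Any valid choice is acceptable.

δ = min(3/2, (3/16)ε)

Let ε > 0 be given. We want δ > 0 with 0 < |z − 5| < δ ⇒ |(6z + 12)/(z - 2) − 14| < ε.
Combining over a common denominator, (6z + 12)/(z - 2) − 14 = [(6z + 12)·3 − 42·(z - 2)] / [3·(z - 2)] = -24(z − 5) / (3(z - 2)).
So |(6z + 12)/(z - 2) − 14| = 24|z − 5| / (3·|z − 2|).
Restrict δ ≤ 3/2. Then |z − 5| < 3/2 gives |z − 2| = |(z − 5) + 3| ≥ 3 − 3/2 = 3/2.
Hence |(6z + 12)/(z - 2) − 14| < 24|z − 5|/(3·(3/2)) = (16/3)|z − 5|, which is < ε once |z − 5| < (3/16)ε.
Take δ = min(3/2, (3/16)ε). Then 0 < |z − 5| < δ forces both bounds, so |(6z + 12)/(z - 2) − 14| < ε.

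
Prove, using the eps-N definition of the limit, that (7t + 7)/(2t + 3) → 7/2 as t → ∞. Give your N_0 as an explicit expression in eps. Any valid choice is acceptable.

N_0 = (7/4)/eps

Fix eps > 0. We seek N_0 > 0 such that t > N_0 implies |(7t + 7)/(2t + 3) − (7/2)| < eps.
(7t + 7)/(2t + 3) − (7/2) = (2(7t + 7) − 7(2t + 3)) / (2(2t + 3)) = -7/(2(2t + 3)).
For t > 0 we have 2t + 3 > 2t, so |(7t + 7)/(2t + 3) − (7/2)| = 7/(2(2t + 3)) < 7/(2·2t) = (7/4)/t.
Thus |(7t + 7)/(2t + 3) − (7/2)| < eps whenever t > (7/4)/eps.
Take N_0 = (7/4)/eps. If t > N_0 then |(7t + 7)/(2t + 3) − (7/2)| < (7/4)/t < eps.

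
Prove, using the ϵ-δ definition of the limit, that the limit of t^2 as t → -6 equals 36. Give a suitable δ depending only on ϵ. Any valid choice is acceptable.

Let ϵ > 0 be given. We seek δ > 0 with 0 < |t + 6| < δ ⇒ |t^2 − 36| < ϵ.
Factor: t^2 − 36 = (t + 6)(t - 6), so |t^2 − 36| = |t + 6|·|t - 6|.
Impose δ ≤ 1 so that |t| < 7; then |t - 6| ≤ 13.
Hence |t^2 − 36| ≤ 13|t + 6|, which is < ϵ once |t + 6| < ϵ/13.
Take δ = min(1, ϵ/13). If 0 < |t + 6| < δ then both bounds hold and |t^2 − 36| ≤ 13|t + 6| < 13·(ϵ/13) = ϵ.

δ = min(1, ϵ/13)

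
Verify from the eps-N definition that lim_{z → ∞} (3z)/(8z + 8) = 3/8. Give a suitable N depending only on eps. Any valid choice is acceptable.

N = (3/8)/eps

Let eps > 0. We seek N > 0 such that z > N implies |(3z)/(8z + 8) − (3/8)| < eps.
(3z)/(8z + 8) − (3/8) = (8(3z) − 3(8z + 8)) / (8(8z + 8)) = -24/(8(8z + 8)).
For z > 0 we have 8z + 8 > 8z, so |(3z)/(8z + 8) − (3/8)| = 24/(8(8z + 8)) < 24/(8·8z) = (3/8)/z.
Thus |(3z)/(8z + 8) − (3/8)| < eps whenever z > (3/8)/eps.
Take N = (3/8)/eps. If z > N then |(3z)/(8z + 8) − (3/8)| < (3/8)/z < eps.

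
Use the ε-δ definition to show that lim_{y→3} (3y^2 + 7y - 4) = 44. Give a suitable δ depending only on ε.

Let ε > 0 be given. We want δ > 0 such that 0 < |y − 3| < δ implies |(3y^2 + 7y - 4) − 44| < ε.
(3y^2 + 7y - 4) − 44 = 3y^2 + 7y - 48 = (y − 3)(3y + 16).
So |(3y^2 + 7y - 4) − 44| = |y − 3|·|3y + 16|.
Assume first that |y − 3| < 1, so |y| < 4. Then |3y + 16| ≤ 3·4 + 16 = 28.
Hence |(3y^2 + 7y - 4) − 44| ≤ 28|y − 3| < ε provided |y − 3| < ε/28.
Choosing δ = min(1, ε/28) ensures both conditions, hence |(3y^2 + 7y - 4) − 44| < ε.

δ = min(1, ε/28)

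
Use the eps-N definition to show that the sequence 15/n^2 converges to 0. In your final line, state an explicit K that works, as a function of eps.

K = (15/eps)^{1/2}

Fix eps > 0. For n ≥ 1, |15/n^2 − 0| = 15/n^2.
15/n^2 < eps ⇔ n^2 > 15/eps ⇔ n > (15/eps)^{1/2}.
Take K = (15/eps)^{1/2}. Then n > K implies 15/n^2 < eps.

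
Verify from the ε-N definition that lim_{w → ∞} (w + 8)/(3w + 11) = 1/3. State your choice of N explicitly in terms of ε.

N = (13/9)/ε

Suppose ε > 0. We seek N > 0 such that w > N implies |(w + 8)/(3w + 11) − (1/3)| < ε.
(w + 8)/(3w + 11) − (1/3) = (3(w + 8) − (3w + 11)) / (3(3w + 11)) = 13/(3(3w + 11)).
For w > 0 we have 3w + 11 > 3w, so |(w + 8)/(3w + 11) − (1/3)| = 13/(3(3w + 11)) < 13/(3·3w) = (13/9)/w.
Thus |(w + 8)/(3w + 11) − (1/3)| < ε whenever w > (13/9)/ε.
Take N = (13/9)/ε. If w > N then |(w + 8)/(3w + 11) − (1/3)| < (13/9)/w < ε.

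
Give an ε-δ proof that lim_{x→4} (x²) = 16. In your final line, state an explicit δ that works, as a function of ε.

δ = min(2, ε/10)

Let ε > 0. We seek δ > 0 with 0 < |x − 4| < δ ⇒ |x² − 16| < ε.
Factor: x² − 16 = (x − 4)(x + 4), so |x² − 16| = |x − 4|·|x + 4|.
Restrict δ ≤ 2. Then |x − 4| < 2 gives |x| < 6, so by the triangle inequality |x + 4| ≤ 6 + 4 = 10.
Hence |x² − 16| ≤ 10|x − 4|, which is < ε once |x − 4| < ε/10.
Take δ = min(2, ε/10). If 0 < |x − 4| < δ then both bounds hold and |x² − 16| ≤ 10|x − 4| < 10·(ε/10) = ε.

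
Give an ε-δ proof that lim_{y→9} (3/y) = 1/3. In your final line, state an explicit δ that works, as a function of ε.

Suppose ε > 0. We seek δ > 0 such that 0 < |y − 9| < δ implies |3/y − (1/3)| < ε.
|3/y − (1/3)| = 3·|9 − y|/(9·|y|) = 3|y − 9|/(9|y|).
Restrict δ ≤ 9/2. Then |y − 9| < 9/2 gives |y| > 9/2, so 9|y| > 81/2.
Then |3/y − (1/3)| < 3|y − 9|/(81/2), which is < ε when |y − 9| < (27/2)ε.
Take δ = min(9/2, (27/2)ε). Then 0 < |y − 9| < δ gives both |y − 9| < 9/2 and |y − 9| < (27/2)ε, so |3/y − (1/3)| < ε.

δ = min(9/2, (27/2)ε)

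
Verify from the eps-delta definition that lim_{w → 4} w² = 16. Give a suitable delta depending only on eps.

Fix eps > 0. We seek delta > 0 with 0 < |w − 4| < delta ⇒ |w² − 16| < eps.
Factor: w² − 16 = (w − 4)(w + 4), so |w² − 16| = |w − 4|·|w + 4|.
Restrict delta ≤ 1. Then |w − 4| < 1 gives |w| < 5, so by the triangle inequality |w + 4| ≤ 5 + 4 = 9.
Hence |w² − 16| ≤ 9|w − 4|, which is < eps once |w − 4| < eps/9.
Take delta = min(1, eps/9). If 0 < |w − 4| < delta then both bounds hold and |w² − 16| ≤ 9|w − 4| < 9·(eps/9) = eps.

delta = min(1, eps/9)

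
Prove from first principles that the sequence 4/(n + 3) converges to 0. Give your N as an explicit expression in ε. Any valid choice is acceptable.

Let ε > 0 be given. For n ≥ 1, |4/(n + 3) − 0| = 4/(n + 3) ≤ 4/n.
We need 4/n < ε, i.e. n > 4/ε.
Take N = 4/ε. If n > N then |4/(n + 3)| ≤ 4/n < ε.

N = 4/ε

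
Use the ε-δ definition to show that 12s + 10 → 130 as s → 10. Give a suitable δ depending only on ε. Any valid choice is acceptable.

δ = ε/12

Let ε > 0 be given. We need δ > 0 so that 0 < |s − 10| < δ implies |(12s + 10) − 130| < ε.
Since (12s + 10) − 130 = 12(s − 10), we have |(12s + 10) − 130| = 12|s − 10|.
Thus it suffices that |s − 10| < ε/12.
Choosing δ = ε/12 gives |(12s + 10) − 130| = 12|s − 10| < ε whenever |s − 10| < δ.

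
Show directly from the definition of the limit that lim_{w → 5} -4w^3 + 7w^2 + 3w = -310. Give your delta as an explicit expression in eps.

Suppose eps > 0. We want delta > 0 such that 0 < |w − 5| < delta implies |(-4w^3 + 7w^2 + 3w) + 310| < eps.
(-4w^3 + 7w^2 + 3w) + 310 = -4w^3 + 7w^2 + 3w + 310 = (w − 5)(-4w^2 - 13w - 62).
So |(-4w^3 + 7w^2 + 3w) + 310| = |w − 5|·|-4w^2 - 13w - 62|.
Assume first that |w − 5| < 2, so |w| < 7. Then |-4w^2 - 13w - 62| ≤ 4·7^2 + 13·7 + 62 = 349.
Hence |(-4w^3 + 7w^2 + 3w) + 310| ≤ 349|w − 5| < eps provided |w − 5| < eps/349.
Choosing delta = min(2, eps/349) ensures both conditions, hence |(-4w^3 + 7w^2 + 3w) + 310| < eps.

delta = min(2, eps/349)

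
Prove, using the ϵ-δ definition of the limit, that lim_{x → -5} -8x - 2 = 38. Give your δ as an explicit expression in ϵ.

δ = ϵ/8

Let ϵ > 0. We need δ > 0 so that 0 < |x + 5| < δ implies |(-8x - 2) − 38| < ϵ.
Since (-8x - 2) − 38 = -8(x + 5), we have |(-8x - 2) − 38| = 8|x + 5|.
Thus it suffices that |x + 5| < ϵ/8.
Choosing δ = ϵ/8 gives |(-8x - 2) − 38| = 8|x + 5| < ϵ whenever |x + 5| < δ.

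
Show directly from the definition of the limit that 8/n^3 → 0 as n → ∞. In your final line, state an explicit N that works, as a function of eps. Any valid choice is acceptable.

N = (8/eps)^{1/3}

Let eps > 0. For n ≥ 1, |8/n^3 − 0| = 8/n^3.
8/n^3 < eps ⇔ n^3 > 8/eps ⇔ n > (8/eps)^{1/3}.
Take N = (8/eps)^{1/3}. Then n > N implies 8/n^3 < eps.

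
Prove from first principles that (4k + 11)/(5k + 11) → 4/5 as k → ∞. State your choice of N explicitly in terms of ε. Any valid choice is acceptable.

N = (11/25)/ε

Fix ε > 0. For k ≥ 1, |(4k + 11)/(5k + 11) − (4/5)| = |11|/(5(5k + 11)) = 11/(5(5k + 11)).
Since 5k + 11 ≥ 5k for k ≥ 1, this is ≤ 11/(5·5k) = (11/25)/k.
So |(4k + 11)/(5k + 11) − (4/5)| < ε whenever k > (11/25)/ε.
Take N = (11/25)/ε. If k > N then |(4k + 11)/(5k + 11) − (4/5)| ≤ (11/25)/k < ε.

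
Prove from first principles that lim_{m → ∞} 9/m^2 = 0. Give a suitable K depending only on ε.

K = (9/ε)^{1/2}

Let ε > 0 be given. For m ≥ 1, |9/m^2 − 0| = 9/m^2.
9/m^2 < ε ⇔ m^2 > 9/ε ⇔ m > (9/ε)^{1/2}.
Take K = (9/ε)^{1/2}. Then m > K implies 9/m^2 < ε.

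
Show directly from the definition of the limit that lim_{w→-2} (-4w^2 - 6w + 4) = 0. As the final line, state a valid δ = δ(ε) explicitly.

Fix ε > 0. We want δ > 0 such that 0 < |w + 2| < δ implies |(-4w^2 - 6w + 4)| < ε.
(-4w^2 - 6w + 4) = -4w^2 - 6w + 4 = (w + 2)(-4w + 2).
So |(-4w^2 - 6w + 4)| = |w + 2|·|-4w + 2|.
Assume first that |w + 2| < 1, so |w| < 3. Then |-4w + 2| ≤ 4·3 + 2 = 14.
Hence |(-4w^2 - 6w + 4)| ≤ 14|w + 2| < ε provided |w + 2| < ε/14.
Choosing δ = min(1, ε/14) ensures both conditions, hence |(-4w^2 - 6w + 4)| < ε.

δ = min(1, ε/14)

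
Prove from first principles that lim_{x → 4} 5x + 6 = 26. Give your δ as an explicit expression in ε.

δ = ε/5

Let ε > 0 be given. We need δ > 0 so that 0 < |x − 4| < δ implies |(5x + 6) − 26| < ε.
Since (5x + 6) − 26 = 5(x − 4), we have |(5x + 6) − 26| = 5|x − 4|.
So 5|x − 4| < ε exactly when |x − 4| < ε/5.
Choosing δ = ε/5 gives |(5x + 6) − 26| = 5|x − 4| < ε whenever |x − 4| < δ.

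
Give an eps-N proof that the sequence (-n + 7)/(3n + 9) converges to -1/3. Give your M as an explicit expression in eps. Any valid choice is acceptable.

Let eps > 0. For n ≥ 1, |(-n + 7)/(3n + 9) + 1/3| = |30|/(3(3n + 9)) = 30/(3(3n + 9)).
Since 3n + 9 ≥ 3n for n ≥ 1, this is ≤ 30/(3·3n) = (10/3)/n.
So |(-n + 7)/(3n + 9) + 1/3| < eps whenever n > (10/3)/eps.
Take M = (10/3)/eps. If n > M then |(-n + 7)/(3n + 9) + 1/3| ≤ (10/3)/n < eps.

M = (10/3)/eps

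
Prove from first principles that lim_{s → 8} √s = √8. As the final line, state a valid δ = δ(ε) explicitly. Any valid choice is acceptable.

Let ε > 0 be given. We want δ > 0 such that 0 < |s − 8| < δ implies |√s − √8| < ε.
Rationalise: √s − √8 = (s − 8)/(√s + √8), so |√s − √8| = |s − 8|/(√s + √8).
Restrict δ ≤ 8 so that |s − 8| < 8 forces s > 0, and then √s + √8 > √8.
Hence |√s − √8| < |s − 8|/√8, which is < ε once |s − 8| < √8·ε.
Take δ = min(8, √8·ε). If 0 < |s − 8| < δ then s > 0 and |√s − √8| < |s − 8|/√8 < ε.

δ = min(8, √8·ε)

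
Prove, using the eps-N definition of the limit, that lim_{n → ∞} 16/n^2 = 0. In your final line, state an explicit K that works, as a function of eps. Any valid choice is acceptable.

Let eps > 0 be given. For n ≥ 1, |16/n^2 − 0| = 16/n^2.
16/n^2 < eps ⇔ n^2 > 16/eps ⇔ n > (16/eps)^{1/2}.
Take K = (16/eps)^{1/2}. Then n > K implies 16/n^2 < eps.

K = (16/eps)^{1/2}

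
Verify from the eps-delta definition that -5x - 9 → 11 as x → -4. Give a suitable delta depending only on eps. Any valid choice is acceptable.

Let eps > 0 be given. We need delta > 0 so that 0 < |x + 4| < delta implies |(-5x - 9) − 11| < eps.
|(-5x - 9) − 11| = |-5x - 20| = 5|x + 4|.
Thus it suffices that |x + 4| < eps/5.
Take delta = eps/5. If 0 < |x + 4| < delta then |(-5x - 9) − 11| = 5|x + 4| < 5·(eps/5) = eps.

delta = eps/5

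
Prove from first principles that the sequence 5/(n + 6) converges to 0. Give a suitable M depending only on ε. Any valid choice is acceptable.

Let ε > 0 be given. For n ≥ 1, |5/(n + 6) − 0| = 5/(n + 6) ≤ 5/n.
We need 5/n < ε, i.e. n > 5/ε.
Take M = 5/ε. If n > M then |5/(n + 6)| ≤ 5/n < ε.

M = 5/ε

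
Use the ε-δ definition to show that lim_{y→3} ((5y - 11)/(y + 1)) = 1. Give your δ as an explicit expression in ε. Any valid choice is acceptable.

Fix ε > 0. We want δ > 0 with 0 < |y − 3| < δ ⇒ |(5y - 11)/(y + 1) − 1| < ε.
Combining over a common denominator, (5y - 11)/(y + 1) − 1 = [(5y - 11)·4 − 4·(y + 1)] / [4·(y + 1)] = 16(y − 3) / (4(y + 1)).
So |(5y - 11)/(y + 1) − 1| = 16|y − 3| / (4·|y + 1|).
Restrict δ ≤ 2. Then |y − 3| < 2 gives |y + 1| = |(y − 3) + 4| ≥ 4 − 2 = 2.
Hence |(5y - 11)/(y + 1) − 1| < 16|y − 3|/(4·2) = 2|y − 3|, which is < ε once |y − 3| < (1/2)ε.
Take δ = min(2, (1/2)ε). Then 0 < |y − 3| < δ forces both bounds, so |(5y - 11)/(y + 1) − 1| < ε.

δ = min(2, (1/2)ε)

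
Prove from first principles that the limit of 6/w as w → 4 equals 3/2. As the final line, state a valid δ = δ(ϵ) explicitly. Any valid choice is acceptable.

Let ϵ > 0 be given. We seek δ > 0 such that 0 < |w − 4| < δ implies |6/w − (3/2)| < ϵ.
|6/w − (3/2)| = 6·|4 − w|/(4·|w|) = 6|w − 4|/(4|w|).
Restrict δ ≤ 2. Then |w − 4| < 2 gives |w| > 2, so 4|w| > 8.
Then |6/w − (3/2)| < 6|w − 4|/8, which is < ϵ when |w − 4| < (4/3)ϵ.
Take δ = min(2, (4/3)ϵ). Then 0 < |w − 4| < δ gives both |w − 4| < 2 and |w − 4| < (4/3)ϵ, so |6/w − (3/2)| < ϵ.

δ = min(2, (4/3)ϵ)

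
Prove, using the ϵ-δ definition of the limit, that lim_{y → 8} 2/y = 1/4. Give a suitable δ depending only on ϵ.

Fix ϵ > 0. We seek δ > 0 such that 0 < |y − 8| < δ implies |2/y − (1/4)| < ϵ.
|2/y − (1/4)| = 2·|8 − y|/(8·|y|) = 2|y − 8|/(8|y|).
Restrict δ ≤ 4. Then |y − 8| < 4 gives |y| > 4, so 8|y| > 32.
Then |2/y − (1/4)| < 2|y − 8|/32, which is < ϵ when |y − 8| < 16ϵ.
Take δ = min(4, 16ϵ). Then 0 < |y − 8| < δ gives both |y − 8| < 4 and |y − 8| < 16ϵ, so |2/y − (1/4)| < ϵ.

δ = min(4, 16ϵ)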